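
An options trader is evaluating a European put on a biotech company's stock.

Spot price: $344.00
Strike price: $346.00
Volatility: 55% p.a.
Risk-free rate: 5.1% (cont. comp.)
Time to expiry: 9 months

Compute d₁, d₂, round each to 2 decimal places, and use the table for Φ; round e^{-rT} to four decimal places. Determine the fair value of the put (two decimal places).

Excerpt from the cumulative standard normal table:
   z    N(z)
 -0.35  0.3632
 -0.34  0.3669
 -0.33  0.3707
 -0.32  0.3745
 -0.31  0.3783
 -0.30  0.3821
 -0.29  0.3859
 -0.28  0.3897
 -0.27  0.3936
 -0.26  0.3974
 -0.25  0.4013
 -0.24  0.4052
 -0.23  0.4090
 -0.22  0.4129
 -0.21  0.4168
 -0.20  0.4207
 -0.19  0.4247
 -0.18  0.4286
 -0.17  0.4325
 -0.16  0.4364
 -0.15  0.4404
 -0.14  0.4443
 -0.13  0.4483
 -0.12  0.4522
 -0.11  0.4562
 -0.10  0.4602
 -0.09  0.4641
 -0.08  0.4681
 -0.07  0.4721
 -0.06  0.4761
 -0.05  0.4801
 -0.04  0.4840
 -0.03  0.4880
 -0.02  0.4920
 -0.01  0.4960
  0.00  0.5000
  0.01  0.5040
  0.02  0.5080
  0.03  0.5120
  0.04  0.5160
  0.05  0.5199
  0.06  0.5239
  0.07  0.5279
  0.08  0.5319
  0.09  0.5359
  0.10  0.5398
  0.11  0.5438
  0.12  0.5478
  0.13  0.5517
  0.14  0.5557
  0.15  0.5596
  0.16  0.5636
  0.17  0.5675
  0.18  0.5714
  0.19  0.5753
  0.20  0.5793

$58.86

T = 0.75;  σ√T = 0.4763
d₁ = [ln(344/346) + (0.051 + ½·0.55²)·0.75] / (σ√T) = (-0.0058 + 0.1517) / 0.4763 = 0.3063 ⇒ 0.31
d₂ = 0.3063 − 0.4763 = -0.1700 ⇒ -0.17
exp(−rT) = exp(−0.051·0.75) = 0.9625
N(−d₂) = N(0.17) = 0.5675;  N(−d₁) = N(-0.31) = 0.3783
P = 346·0.9625·0.5675 − 344·0.3783 = 188.9917 − 130.1352 = 58.8565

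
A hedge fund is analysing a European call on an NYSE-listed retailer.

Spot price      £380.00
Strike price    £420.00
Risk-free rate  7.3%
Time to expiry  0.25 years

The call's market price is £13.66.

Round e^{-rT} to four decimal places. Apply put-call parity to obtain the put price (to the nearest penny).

exp(−rT) = exp(−0.073·0.25) = 0.9819
Put-call parity: C − P = S − K·e^(−rT) = 380 − 420·0.9819 = 380 − 412.3980 = -32.3980
P = C − (C − P) = 13.66 − (-32.3980) = 46.0580

£46.06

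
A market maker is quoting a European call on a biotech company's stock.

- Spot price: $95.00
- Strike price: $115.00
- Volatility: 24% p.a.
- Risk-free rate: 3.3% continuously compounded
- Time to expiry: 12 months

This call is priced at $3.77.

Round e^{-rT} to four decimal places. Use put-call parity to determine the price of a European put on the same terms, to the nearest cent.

$20.03

exp(−rT) = exp(−0.033·1) = 0.9675
Put-call parity: C − P = S − K·e^(−rT) = 95 − 115·0.9675 = 95 − 111.2625 = -16.2625
P = C − (C − P) = 3.77 − (-16.2625) = 20.0325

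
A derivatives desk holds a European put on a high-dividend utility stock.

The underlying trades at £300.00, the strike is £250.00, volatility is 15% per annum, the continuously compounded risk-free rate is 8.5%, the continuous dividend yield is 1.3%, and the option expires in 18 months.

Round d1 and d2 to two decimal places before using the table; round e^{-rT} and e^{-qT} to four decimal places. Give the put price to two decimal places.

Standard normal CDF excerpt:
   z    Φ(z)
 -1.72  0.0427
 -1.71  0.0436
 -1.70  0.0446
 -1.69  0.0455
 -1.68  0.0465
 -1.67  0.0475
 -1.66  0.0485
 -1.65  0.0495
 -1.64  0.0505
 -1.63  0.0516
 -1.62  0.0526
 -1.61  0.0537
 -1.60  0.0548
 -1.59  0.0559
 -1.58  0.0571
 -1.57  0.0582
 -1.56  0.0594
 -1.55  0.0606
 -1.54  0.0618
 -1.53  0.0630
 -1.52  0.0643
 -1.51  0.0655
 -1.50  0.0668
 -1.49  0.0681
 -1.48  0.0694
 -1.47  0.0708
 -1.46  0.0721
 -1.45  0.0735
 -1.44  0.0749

£1.01

σ√T = 0.15 × 1.2247 = 0.1837
d₁ = [ln(300/250) + (0.085 − 0.013 + 0.15²/2)·1.5] / 0.1837 = [0.1823 + 0.1249] / 0.1837 = 1.6722 ≈ 1.67
d₂ = d₁ − σ√T = 1.6722 − 0.1837 = 1.4885 ≈ 1.49
e^(−qT) = e^(−0.013·1.5) = 0.9807;  e^(−rT) = e^(−0.085·1.5) = 0.8803
N(−d₂) = N(-1.49) = 0.0681;  N(−d₁) = N(-1.67) = 0.0475
P = 250·0.8803·0.0681 − 300·0.9807·0.0475 = 14.9871 − 13.9750 = 1.0121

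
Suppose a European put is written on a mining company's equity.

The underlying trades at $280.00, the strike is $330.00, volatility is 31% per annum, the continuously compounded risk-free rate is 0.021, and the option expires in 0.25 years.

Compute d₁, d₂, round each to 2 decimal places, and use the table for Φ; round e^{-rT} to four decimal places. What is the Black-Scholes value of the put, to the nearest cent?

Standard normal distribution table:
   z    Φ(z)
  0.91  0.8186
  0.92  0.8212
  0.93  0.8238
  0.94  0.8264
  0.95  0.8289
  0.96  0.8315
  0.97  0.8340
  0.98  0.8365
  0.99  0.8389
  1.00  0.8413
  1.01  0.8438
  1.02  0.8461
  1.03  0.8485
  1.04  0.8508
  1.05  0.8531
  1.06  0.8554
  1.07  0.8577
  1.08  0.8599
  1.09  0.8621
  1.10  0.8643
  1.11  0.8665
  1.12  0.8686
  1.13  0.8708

σ√T = 0.31 × 0.5000 = 0.1550
d₁ = [ln(280/330) + (0.021 + 0.31²/2)·0.25] / 0.1550 = [-0.1643 + 0.0173] / 0.1550 = -0.9486 ≈ -0.95
d₂ = d₁ − σ√T = -0.9486 − 0.1550 = -1.1036 ≈ -1.10
exp(−rT) = exp(−0.021·0.25) = 0.9948
N(−d₂) = N(1.10) = 0.8643;  N(−d₁) = N(0.95) = 0.8289
P = 330·0.9948·0.8643 − 280·0.8289 = 283.7359 − 232.0920 = 51.6439

$51.64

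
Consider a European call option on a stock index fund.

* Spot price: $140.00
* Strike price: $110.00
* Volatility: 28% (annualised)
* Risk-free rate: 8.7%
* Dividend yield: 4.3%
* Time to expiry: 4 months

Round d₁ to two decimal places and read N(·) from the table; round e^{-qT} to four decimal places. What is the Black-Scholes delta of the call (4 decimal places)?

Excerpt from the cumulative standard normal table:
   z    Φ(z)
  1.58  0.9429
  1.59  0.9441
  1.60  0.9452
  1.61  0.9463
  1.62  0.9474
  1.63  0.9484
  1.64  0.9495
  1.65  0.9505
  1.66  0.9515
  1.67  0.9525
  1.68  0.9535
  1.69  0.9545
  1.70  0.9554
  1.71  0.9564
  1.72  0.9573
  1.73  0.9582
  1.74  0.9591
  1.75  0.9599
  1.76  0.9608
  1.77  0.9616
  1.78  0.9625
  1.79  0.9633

T = 0.3333;  σ√T = 0.1617
ln(S/K) + (r − q + σ²/2)T = ln(140/110) + (0.087 − 0.043 + 0.28²/2)·0.3333 = 0.2412 + 0.0277 = 0.2689
d₁ = 0.2689 / 0.1617 = 1.6634 → 1.66
N(d₁) = N(1.66) = 0.9515
Δ_call = exp(−qT)·N(d₁) = 0.9858·0.9515 = 0.9380

0.9380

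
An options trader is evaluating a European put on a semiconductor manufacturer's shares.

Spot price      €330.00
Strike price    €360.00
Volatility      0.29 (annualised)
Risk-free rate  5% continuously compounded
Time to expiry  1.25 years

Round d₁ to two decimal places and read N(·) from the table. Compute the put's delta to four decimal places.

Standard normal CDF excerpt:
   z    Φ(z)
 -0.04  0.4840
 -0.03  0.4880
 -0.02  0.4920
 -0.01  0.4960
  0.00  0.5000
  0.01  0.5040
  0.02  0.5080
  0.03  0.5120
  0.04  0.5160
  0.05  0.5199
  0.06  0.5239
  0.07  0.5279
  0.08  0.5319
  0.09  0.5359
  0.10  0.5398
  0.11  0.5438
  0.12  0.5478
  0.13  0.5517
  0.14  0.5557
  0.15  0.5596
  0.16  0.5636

σ√T = 0.29 × 1.1180 = 0.3242
d₁ = [ln(330/360) + (0.05 + 0.29²/2)·1.25] / 0.3242 = [-0.0870 + 0.1151] / 0.3242 = 0.0865 ≈ 0.09
N(d₁) = N(0.09) = 0.5359
Δ_put = N(d₁) − 1 = 0.5359 − 1 = -0.4641

-0.4641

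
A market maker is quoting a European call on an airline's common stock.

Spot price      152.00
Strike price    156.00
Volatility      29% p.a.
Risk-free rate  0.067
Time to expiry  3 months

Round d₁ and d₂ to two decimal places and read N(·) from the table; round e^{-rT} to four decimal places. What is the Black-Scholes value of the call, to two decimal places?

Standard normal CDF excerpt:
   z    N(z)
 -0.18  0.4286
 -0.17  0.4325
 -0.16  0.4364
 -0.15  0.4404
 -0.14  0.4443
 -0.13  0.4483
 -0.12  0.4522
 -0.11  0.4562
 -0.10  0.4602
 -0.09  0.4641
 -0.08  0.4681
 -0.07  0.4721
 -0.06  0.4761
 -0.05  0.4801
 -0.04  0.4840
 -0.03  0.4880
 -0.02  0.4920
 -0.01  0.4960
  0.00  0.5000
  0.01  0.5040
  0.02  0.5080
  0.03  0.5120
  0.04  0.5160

σ√T = 0.29 × 0.5000 = 0.1450
d₁ = [ln(152/156) + (0.067 + ½·0.29²)·0.25] / (σ√T) = (-0.0260 + 0.0273) / 0.1450 = 0.0089 ≈ 0.01
d₂ = 0.0089 − 0.1450 = -0.1361 ≈ -0.14
exp(−rT) = exp(−0.067·0.25) = 0.9834
N(d₁) = N(0.01) = 0.5040;  N(d₂) = N(-0.14) = 0.4443
C = 152·0.5040 − 156·0.9834·0.4443 = 76.6080 − 68.1602 = 8.4478

8.45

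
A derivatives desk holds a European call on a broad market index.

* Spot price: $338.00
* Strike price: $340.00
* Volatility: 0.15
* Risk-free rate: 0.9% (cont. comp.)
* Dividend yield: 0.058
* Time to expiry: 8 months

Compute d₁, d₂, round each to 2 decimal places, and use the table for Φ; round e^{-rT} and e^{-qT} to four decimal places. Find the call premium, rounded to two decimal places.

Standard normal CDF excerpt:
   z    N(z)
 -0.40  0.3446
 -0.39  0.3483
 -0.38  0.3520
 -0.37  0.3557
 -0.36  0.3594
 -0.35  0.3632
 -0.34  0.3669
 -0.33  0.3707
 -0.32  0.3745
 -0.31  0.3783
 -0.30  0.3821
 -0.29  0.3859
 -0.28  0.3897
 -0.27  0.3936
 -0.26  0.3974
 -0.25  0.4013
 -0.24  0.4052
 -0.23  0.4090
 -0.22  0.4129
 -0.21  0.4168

$11.54

σ√T = 0.15·√0.6667 = 0.1225
d₁ = [ln(338/340) + (0.009 − 0.058 + ½·0.15²)·0.6667] / (σ√T) = (-0.0059 − 0.0252) / 0.1225 = -0.2537 ≈ -0.25
d₂ = -0.2537 − 0.1225 = -0.3761 ≈ -0.38
e^(−qT) = e^(−0.058·0.6667) = 0.9621;  e^(−rT) = e^(−0.009·0.6667) = 0.9940
C = 338·0.9621·N(-0.25) − 340·0.9940·N(-0.38) = 338·0.9621·0.4013 − 340·0.9940·0.3520 = 130.4987 − 118.9619 = 11.5367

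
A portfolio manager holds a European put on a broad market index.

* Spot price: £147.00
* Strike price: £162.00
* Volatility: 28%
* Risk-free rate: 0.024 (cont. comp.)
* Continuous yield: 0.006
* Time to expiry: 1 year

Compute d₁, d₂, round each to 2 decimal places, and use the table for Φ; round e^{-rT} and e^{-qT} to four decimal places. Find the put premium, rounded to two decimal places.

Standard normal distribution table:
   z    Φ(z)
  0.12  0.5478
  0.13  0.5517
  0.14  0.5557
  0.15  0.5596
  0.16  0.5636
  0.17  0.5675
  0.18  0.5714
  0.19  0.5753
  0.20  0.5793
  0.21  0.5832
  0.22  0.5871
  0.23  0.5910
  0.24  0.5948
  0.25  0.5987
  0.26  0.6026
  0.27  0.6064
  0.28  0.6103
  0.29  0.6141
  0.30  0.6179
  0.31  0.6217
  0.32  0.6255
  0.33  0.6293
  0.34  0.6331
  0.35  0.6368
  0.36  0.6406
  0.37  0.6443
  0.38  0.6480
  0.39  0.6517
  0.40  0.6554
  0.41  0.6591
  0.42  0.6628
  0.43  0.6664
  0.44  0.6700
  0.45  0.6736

σ√T = 0.28·√1 = 0.2800
d₁ = [ln(147/162) + (0.024 − 0.006 + 0.28²/2)·1] / 0.2800 = [-0.0972 + 0.0572] / 0.2800 = -0.1427 ⇒ -0.14
d₂ = d₁ − σ√T = -0.1427 − 0.2800 = -0.4227 ⇒ -0.42
exp(−qT) = exp(−0.006·1) = 0.9940;  exp(−rT) = exp(−0.024·1) = 0.9763
N(−d₂) = N(0.42) = 0.6628;  N(−d₁) = N(0.14) = 0.5557
P = 162·0.9763·0.6628 − 147·0.9940·0.5557 = 104.8288 − 81.1978 = 23.6311

£23.63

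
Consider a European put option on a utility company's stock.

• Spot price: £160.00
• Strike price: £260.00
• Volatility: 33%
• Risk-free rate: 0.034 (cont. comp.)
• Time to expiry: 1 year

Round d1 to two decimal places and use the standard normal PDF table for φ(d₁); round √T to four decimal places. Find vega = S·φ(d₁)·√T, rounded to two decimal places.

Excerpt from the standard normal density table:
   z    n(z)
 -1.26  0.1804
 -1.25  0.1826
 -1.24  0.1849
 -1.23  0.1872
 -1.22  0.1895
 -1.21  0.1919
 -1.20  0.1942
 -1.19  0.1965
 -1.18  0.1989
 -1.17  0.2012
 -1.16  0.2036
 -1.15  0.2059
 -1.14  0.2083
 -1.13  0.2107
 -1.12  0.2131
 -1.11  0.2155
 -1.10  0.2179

T = 1;  σ√T = 0.3300
d₁ = [ln(160/260) + (0.034 + ½·0.33²)·1] / (σ√T) = (-0.4855 + 0.0885) / 0.3300 = -1.2032 → -1.20
√T = √1 = 1.0000
φ(d₁) = φ(-1.20) = 0.1942
vega = S·φ(d₁)·√T = 160·0.1942·1.0000 = 31.0720
(Call and put vega coincide under Black-Scholes.)

31.07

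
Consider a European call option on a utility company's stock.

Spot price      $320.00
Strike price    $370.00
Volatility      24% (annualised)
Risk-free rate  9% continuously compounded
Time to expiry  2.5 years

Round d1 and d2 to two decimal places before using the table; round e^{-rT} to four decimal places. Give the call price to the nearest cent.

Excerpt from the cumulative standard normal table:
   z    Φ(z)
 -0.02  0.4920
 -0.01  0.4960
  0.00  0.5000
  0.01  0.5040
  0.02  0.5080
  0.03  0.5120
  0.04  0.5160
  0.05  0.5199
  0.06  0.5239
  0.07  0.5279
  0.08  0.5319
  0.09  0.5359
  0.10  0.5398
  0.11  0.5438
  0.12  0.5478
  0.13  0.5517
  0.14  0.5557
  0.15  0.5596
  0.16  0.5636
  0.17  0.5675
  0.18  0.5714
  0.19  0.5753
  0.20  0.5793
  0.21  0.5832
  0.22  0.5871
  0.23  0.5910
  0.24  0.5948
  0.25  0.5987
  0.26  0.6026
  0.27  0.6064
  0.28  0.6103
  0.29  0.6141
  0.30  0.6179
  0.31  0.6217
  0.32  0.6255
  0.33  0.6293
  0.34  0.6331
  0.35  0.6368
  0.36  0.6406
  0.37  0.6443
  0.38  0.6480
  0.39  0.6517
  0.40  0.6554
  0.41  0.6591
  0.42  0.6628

$59.64

T = 2.5;  σ√T = 0.3795
ln(S/K) + (r + σ²/2)T = ln(320/370) + (0.09 + 0.24²/2)·2.5 = -0.1452 + 0.2970 = 0.1518
d₁ = 0.1518 / 0.3795 = 0.4001 ⇒ 0.40
d₂ = d₁ − σ√T = 0.4001 − 0.3795 = 0.0206 ⇒ 0.02
e^(−rT) = e^(−0.09·2.5) = 0.7985
C = 320·N(0.40) − 370·0.7985·N(0.02) = 320·0.6554 − 370·0.7985·0.5080 = 209.7280 − 150.0861 = 59.6419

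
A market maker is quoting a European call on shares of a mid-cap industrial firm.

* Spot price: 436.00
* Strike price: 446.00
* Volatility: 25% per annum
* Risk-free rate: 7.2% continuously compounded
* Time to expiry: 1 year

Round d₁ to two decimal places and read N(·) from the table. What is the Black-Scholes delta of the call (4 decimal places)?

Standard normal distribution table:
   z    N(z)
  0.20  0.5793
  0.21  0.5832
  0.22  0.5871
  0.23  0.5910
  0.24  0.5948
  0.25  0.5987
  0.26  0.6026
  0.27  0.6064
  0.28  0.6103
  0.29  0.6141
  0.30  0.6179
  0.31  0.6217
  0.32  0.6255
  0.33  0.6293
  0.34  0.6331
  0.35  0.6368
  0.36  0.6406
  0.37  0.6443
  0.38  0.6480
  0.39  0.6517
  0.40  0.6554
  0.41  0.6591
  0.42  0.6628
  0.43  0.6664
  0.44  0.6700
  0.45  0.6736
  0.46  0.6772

σ√T = 0.25 × 1.0000 = 0.2500
ln(S/K) + (r + σ²/2)T = ln(436/446) + (0.072 + 0.25²/2)·1 = -0.0227 + 0.1032 = 0.0806
d₁ = 0.0806 / 0.2500 = 0.3223 ≈ 0.32
N(d₁) = N(0.32) = 0.6255
Δ_call = N(d₁) = 0.6255

0.6255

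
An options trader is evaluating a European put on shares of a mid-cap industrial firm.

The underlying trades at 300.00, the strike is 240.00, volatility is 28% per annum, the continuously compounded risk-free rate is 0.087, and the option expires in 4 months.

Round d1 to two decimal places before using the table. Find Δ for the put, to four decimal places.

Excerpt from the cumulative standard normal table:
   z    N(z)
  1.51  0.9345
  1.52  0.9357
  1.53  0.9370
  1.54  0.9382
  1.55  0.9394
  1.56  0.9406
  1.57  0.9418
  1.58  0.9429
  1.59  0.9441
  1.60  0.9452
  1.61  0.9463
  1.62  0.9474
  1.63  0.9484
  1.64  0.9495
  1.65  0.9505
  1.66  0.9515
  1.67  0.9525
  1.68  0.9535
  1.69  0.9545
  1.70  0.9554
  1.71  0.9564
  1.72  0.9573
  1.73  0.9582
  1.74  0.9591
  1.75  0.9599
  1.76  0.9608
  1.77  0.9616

-0.0505

σ√T = 0.28·√0.3333 = 0.1617
d₁ = [ln(300/240) + (0.087 + ½·0.28²)·0.3333] / (σ√T) = (0.2231 + 0.0421) / 0.1617 = 1.6406 → 1.64
N(d₁) = N(1.64) = 0.9495
Δ_put = N(d₁) − 1 = 0.9495 − 1 = -0.0505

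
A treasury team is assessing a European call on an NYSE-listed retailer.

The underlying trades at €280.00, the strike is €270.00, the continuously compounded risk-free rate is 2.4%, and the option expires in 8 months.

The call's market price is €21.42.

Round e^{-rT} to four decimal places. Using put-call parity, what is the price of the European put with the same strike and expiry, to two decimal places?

e^(−rT) = e^(−0.024·0.6667) = 0.9841
Put-call parity: C − P = S − K·e^(−rT) = 280 − 270·0.9841 = 280 − 265.7070 = 14.2930
P = C − (C − P) = 21.42 − (14.2930) = 7.1270

€7.13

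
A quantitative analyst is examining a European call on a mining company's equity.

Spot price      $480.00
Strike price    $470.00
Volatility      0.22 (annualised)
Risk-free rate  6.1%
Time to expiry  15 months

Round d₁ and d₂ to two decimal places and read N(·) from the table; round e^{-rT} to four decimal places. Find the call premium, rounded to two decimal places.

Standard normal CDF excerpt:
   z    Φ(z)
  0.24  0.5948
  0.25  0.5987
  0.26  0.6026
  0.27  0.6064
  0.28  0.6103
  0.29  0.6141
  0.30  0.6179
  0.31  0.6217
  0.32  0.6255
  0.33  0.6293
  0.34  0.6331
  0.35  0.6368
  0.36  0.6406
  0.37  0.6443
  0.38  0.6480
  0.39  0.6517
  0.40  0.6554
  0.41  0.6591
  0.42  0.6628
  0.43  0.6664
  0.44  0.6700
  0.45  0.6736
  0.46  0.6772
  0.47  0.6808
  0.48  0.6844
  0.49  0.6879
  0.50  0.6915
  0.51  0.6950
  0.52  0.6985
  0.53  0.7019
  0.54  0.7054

$71.19

σ√T = 0.22·√1.25 = 0.2460
d₁ = [ln(480/470) + (0.061 + 0.22²/2)·1.25] / 0.2460 = [0.0211 + 0.1065] / 0.2460 = 0.5186 ⇒ 0.52
d₂ = d₁ − σ√T = 0.5186 − 0.2460 = 0.2726 ⇒ 0.27
e^(−rT) = e^(−0.061·1.25) = 0.9266
N(d₁) = N(0.52) = 0.6985;  N(d₂) = N(0.27) = 0.6064
C = 480·0.6985 − 470·0.9266·0.6064 = 335.2800 − 264.0884 = 71.1916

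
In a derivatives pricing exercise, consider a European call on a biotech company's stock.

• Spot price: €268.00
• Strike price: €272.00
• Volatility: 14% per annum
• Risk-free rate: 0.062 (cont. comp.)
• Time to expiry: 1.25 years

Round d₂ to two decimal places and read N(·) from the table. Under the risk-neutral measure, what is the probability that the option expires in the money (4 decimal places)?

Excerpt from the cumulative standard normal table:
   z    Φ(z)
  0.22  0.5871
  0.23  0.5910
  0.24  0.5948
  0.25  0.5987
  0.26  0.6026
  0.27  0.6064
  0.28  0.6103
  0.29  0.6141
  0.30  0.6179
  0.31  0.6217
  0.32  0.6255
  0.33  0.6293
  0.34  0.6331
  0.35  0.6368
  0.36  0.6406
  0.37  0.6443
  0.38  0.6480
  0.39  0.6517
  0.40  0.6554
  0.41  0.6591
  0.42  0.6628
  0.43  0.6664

0.6255

σ√T = 0.14 × 1.1180 = 0.1565
ln(S/K) + (r + σ²/2)T = ln(268/272) + (0.062 + 0.14²/2)·1.25 = -0.0148 + 0.0897 = 0.0749
d₁ = 0.0749 / 0.1565 = 0.4787 which rounds to 0.48
d₂ = d₁ − σ√T = 0.4787 − 0.1565 = 0.3222 which rounds to 0.32
Risk-neutral Pr[S_T > K] = N(d₂) = N(0.32) = 0.6255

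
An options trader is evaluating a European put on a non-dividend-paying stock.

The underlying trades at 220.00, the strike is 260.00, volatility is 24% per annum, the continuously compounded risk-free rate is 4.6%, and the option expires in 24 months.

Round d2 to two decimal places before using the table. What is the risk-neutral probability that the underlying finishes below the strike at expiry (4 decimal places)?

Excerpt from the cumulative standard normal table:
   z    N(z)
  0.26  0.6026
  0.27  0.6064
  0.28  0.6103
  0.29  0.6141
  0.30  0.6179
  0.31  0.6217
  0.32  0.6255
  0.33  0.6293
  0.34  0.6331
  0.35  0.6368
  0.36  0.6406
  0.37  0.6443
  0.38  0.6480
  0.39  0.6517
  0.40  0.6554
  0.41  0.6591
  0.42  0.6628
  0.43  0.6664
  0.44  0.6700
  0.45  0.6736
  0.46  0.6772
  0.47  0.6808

0.6517

σ√T = 0.24 × 1.4142 = 0.3394
d₁ = [ln(220/260) + (0.046 + ½·0.24²)·2] / (σ√T) = (-0.1671 + 0.1496) / 0.3394 = -0.0514 → -0.05
d₂ = -0.0514 − 0.3394 = -0.3908 → -0.39
Pr(exercise) under Q = N(−d₂) = N(0.39) = 0.6517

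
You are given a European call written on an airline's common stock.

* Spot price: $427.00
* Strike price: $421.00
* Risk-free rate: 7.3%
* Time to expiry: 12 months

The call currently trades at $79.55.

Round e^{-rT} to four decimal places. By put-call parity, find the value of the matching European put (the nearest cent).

e^(−rT) = e^(−0.073·1) = 0.9296
Put-call parity: C − P = S − K·e^(−rT) = 427 − 421·0.9296 = 427 − 391.3616 = 35.6384
P = C − (C − P) = 79.55 − (35.6384) = 43.9116

$43.91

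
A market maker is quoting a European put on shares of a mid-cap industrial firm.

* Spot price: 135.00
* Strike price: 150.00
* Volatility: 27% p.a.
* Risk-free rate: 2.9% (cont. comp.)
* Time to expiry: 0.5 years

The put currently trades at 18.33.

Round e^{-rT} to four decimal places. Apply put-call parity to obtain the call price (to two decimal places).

5.49

exp(−rT) = exp(−0.029·0.5) = 0.9856
Put-call parity: C − P = S − K·e^(−rT) = 135 − 150·0.9856 = 135 − 147.8400 = -12.8400
C = P + (C − P) = 18.33 + (-12.8400) = 5.4900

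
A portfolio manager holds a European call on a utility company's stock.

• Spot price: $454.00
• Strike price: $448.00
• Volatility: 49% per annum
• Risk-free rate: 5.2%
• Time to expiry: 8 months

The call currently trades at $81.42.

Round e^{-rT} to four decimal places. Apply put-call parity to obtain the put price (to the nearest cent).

exp(−rT) = exp(−0.052·0.6667) = 0.9659
Put-call parity: C − P = S − K·e^(−rT) = 454 − 448·0.9659 = 454 − 432.7232 = 21.2768
P = C − (C − P) = 81.42 − (21.2768) = 60.1432

$60.14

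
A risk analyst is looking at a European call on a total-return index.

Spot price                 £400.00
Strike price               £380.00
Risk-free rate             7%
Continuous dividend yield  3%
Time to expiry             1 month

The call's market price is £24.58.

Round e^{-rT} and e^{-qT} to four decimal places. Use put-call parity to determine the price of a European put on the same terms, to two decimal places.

£3.38

exp(−qT) = exp(−0.03·0.08333) = 0.9975;  exp(−rT) = exp(−0.07·0.08333) = 0.9942
Put-call parity: C − P = S·e^(−qT) − K·e^(−rT) = 400·0.9975 − 380·0.9942 = 399.0000 − 377.7960 = 21.2040
P = C − (C − P) = 24.58 − (21.2040) = 3.3760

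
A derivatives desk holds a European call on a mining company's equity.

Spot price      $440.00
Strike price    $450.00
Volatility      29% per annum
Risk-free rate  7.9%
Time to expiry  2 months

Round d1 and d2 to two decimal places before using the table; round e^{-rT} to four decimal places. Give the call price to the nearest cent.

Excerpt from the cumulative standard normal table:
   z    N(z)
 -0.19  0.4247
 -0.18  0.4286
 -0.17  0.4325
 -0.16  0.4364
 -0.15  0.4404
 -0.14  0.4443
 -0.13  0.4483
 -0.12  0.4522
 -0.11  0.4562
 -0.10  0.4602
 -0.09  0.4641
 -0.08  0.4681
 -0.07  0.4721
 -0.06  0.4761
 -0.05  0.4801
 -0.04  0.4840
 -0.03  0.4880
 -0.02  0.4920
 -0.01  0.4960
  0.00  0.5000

σ√T = 0.29 × 0.4082 = 0.1184
d₁ = [ln(440/450) + (0.079 + 0.29²/2)·0.1667] / 0.1184 = [-0.0225 + 0.0202] / 0.1184 = -0.0194 ≈ -0.02
d₂ = d₁ − σ√T = -0.0194 − 0.1184 = -0.1378 ≈ -0.14
exp(−rT) = exp(−0.079·0.1667) = 0.9869
N(d₁) = N(-0.02) = 0.4920;  N(d₂) = N(-0.14) = 0.4443
C = 440·0.4920 − 450·0.9869·0.4443 = 216.4800 − 197.3159 = 19.1641

$19.16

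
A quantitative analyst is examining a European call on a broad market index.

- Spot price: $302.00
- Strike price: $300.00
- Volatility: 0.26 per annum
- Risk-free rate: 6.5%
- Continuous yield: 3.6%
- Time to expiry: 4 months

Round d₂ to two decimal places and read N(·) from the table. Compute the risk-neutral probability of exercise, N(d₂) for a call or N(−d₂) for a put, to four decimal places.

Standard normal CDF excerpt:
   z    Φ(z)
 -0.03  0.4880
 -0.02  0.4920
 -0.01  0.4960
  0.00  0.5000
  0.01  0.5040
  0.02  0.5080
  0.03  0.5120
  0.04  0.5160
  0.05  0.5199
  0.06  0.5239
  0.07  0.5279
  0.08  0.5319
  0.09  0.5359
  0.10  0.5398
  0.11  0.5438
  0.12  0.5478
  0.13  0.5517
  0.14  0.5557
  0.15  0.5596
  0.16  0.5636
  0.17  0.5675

0.5120

σ√T = 0.26·√0.3333 = 0.1501
ln(S/K) + (r − q + σ²/2)T = ln(302/300) + (0.065 − 0.036 + 0.26²/2)·0.3333 = 0.0066 + 0.0209 = 0.0276
d₁ = 0.0276 / 0.1501 = 0.1837 ≈ 0.18
d₂ = d₁ − σ√T = 0.1837 − 0.1501 = 0.0336 ≈ 0.03
Pr(exercise) under Q = N(d₂) = 0.5120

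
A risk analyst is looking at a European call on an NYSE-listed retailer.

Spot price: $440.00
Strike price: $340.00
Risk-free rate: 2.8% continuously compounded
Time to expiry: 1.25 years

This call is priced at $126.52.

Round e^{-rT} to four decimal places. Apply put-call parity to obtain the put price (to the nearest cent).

$14.82

e^(−rT) = e^(−0.028·1.25) = 0.9656
Put-call parity: C − P = S − K·e^(−rT) = 440 − 340·0.9656 = 440 − 328.3040 = 111.6960
P = C − (C − P) = 126.52 − (111.6960) = 14.8240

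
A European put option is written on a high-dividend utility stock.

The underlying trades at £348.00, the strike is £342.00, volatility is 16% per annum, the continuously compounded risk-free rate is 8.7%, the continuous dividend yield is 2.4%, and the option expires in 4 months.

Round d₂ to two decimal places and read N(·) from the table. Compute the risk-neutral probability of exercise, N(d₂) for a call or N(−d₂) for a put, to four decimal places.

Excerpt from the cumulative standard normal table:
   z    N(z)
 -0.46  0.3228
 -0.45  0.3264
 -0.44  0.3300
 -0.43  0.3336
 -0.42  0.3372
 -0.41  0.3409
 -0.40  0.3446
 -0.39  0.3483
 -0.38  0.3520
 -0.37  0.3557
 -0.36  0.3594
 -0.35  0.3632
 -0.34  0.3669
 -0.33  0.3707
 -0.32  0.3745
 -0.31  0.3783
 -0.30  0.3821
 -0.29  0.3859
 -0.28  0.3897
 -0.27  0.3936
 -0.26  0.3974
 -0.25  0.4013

0.3557

σ√T = 0.16·√0.3333 = 0.0924
d₁ = [ln(348/342) + (0.087 − 0.024 + ½·0.16²)·0.3333] / (σ√T) = (0.0174 + 0.0253) / 0.0924 = 0.4618 → 0.46
d₂ = 0.4618 − 0.0924 = 0.3694 → 0.37
Pr(exercise) under Q = N(−d₂) = N(-0.37) = 0.3557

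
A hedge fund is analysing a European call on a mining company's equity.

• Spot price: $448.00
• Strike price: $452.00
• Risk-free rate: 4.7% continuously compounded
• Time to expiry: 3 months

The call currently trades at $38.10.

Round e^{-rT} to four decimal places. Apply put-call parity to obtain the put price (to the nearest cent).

exp(−rT) = exp(−0.047·0.25) = 0.9883
Put-call parity: C − P = S − K·e^(−rT) = 448 − 452·0.9883 = 448 − 446.7116 = 1.2884
P = C − (C − P) = 38.10 − (1.2884) = 36.8116

$36.81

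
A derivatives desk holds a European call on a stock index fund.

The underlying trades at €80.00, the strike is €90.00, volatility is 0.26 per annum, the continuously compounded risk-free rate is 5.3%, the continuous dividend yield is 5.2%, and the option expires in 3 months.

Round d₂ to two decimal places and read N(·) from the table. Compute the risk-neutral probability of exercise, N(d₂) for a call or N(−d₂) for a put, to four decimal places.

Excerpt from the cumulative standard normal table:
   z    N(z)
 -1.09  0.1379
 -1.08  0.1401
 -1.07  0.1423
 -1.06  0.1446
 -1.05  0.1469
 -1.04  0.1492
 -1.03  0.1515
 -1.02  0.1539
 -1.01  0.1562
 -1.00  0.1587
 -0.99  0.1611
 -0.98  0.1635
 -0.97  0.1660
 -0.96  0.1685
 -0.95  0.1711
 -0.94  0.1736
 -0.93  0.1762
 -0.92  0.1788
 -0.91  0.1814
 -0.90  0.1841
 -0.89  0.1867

0.1660

σ√T = 0.26·√0.25 = 0.1300
d₁ = [ln(80/90) + (0.053 − 0.052 + 0.26²/2)·0.25] / 0.1300 = [-0.1178 + 0.0087] / 0.1300 = -0.8391 ≈ -0.84
d₂ = d₁ − σ√T = -0.8391 − 0.1300 = -0.9691 ≈ -0.97
Risk-neutral Pr[S_T > K] = N(d₂) = N(-0.97) = 0.1660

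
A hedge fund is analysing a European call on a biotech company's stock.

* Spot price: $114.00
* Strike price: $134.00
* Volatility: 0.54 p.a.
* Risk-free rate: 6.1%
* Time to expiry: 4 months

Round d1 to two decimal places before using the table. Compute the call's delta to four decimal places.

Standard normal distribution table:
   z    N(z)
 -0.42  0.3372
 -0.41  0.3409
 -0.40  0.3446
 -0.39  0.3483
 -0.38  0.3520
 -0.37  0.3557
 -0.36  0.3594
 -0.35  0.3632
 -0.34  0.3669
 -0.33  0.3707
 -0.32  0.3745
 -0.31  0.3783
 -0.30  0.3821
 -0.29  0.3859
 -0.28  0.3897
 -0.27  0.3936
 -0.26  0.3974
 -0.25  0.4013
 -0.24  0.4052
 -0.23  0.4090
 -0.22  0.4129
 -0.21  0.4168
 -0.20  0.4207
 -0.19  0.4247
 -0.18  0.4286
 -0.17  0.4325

σ√T = 0.54·√0.3333 = 0.3118
d₁ = [ln(114/134) + (0.061 + 0.54²/2)·0.3333] / 0.3118 = [-0.1616 + 0.0689] / 0.3118 = -0.2974 ⇒ -0.30
N(d₁) = N(-0.30) = 0.3821
Δ_call = N(d₁) = 0.3821

0.3821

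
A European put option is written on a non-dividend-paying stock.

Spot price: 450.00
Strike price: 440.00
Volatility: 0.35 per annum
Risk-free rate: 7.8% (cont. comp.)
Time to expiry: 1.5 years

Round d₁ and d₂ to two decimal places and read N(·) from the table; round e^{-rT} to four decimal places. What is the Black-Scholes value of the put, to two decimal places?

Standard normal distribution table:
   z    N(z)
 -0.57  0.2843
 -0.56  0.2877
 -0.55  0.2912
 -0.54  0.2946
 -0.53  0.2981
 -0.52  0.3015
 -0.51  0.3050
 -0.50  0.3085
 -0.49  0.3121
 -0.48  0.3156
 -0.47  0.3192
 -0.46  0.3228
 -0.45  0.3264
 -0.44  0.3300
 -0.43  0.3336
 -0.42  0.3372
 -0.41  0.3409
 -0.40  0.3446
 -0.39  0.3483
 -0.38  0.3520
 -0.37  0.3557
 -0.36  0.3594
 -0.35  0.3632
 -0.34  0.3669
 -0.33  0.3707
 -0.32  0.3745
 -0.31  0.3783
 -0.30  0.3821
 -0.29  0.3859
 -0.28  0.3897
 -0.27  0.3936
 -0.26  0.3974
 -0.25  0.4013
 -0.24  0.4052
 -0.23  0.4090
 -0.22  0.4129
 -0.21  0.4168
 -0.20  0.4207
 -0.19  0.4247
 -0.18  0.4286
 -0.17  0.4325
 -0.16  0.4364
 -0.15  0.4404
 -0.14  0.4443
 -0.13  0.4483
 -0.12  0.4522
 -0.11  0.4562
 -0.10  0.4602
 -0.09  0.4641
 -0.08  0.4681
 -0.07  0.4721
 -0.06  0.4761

46.00

σ√T = 0.35 × 1.2247 = 0.4287
ln(S/K) + (r + σ²/2)T = ln(450/440) + (0.078 + 0.35²/2)·1.5 = 0.0225 + 0.2089 = 0.2313
d₁ = 0.2313 / 0.4287 = 0.5397 ≈ 0.54
d₂ = d₁ − σ√T = 0.5397 − 0.4287 = 0.1110 ≈ 0.11
exp(−rT) = exp(−0.078·1.5) = 0.8896
N(−d₂) = N(-0.11) = 0.4562;  N(−d₁) = N(-0.54) = 0.2946
P = 440·0.8896·0.4562 − 450·0.2946 = 178.5676 − 132.5700 = 45.9976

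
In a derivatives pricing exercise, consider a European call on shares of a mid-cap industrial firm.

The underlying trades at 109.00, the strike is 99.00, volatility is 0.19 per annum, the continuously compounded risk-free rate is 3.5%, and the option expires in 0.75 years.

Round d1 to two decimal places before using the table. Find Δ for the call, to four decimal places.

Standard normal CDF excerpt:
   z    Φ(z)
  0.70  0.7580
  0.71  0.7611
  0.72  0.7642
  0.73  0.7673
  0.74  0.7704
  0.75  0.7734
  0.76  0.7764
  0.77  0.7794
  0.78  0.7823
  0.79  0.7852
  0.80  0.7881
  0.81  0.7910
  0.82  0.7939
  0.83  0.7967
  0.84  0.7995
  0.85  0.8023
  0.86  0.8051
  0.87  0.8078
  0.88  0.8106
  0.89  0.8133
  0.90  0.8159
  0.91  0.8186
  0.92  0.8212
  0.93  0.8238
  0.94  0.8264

σ√T = 0.19·√0.75 = 0.1645
d₁ = [ln(109/99) + (0.035 + ½·0.19²)·0.75] / (σ√T) = (0.0962 + 0.0398) / 0.1645 = 0.8266 ≈ 0.83
N(d₁) = N(0.83) = 0.7967
Δ_call = N(d₁) = 0.7967

0.7967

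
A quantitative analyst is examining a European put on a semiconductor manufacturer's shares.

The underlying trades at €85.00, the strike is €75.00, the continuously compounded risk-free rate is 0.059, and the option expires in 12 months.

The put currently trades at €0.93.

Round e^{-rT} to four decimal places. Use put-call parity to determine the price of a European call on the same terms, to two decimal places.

€15.23

exp(−rT) = exp(−0.059·1) = 0.9427
Put-call parity: C − P = S − K·e^(−rT) = 85 − 75·0.9427 = 85 − 70.7025 = 14.2975
C = P + (C − P) = 0.93 + (14.2975) = 15.2275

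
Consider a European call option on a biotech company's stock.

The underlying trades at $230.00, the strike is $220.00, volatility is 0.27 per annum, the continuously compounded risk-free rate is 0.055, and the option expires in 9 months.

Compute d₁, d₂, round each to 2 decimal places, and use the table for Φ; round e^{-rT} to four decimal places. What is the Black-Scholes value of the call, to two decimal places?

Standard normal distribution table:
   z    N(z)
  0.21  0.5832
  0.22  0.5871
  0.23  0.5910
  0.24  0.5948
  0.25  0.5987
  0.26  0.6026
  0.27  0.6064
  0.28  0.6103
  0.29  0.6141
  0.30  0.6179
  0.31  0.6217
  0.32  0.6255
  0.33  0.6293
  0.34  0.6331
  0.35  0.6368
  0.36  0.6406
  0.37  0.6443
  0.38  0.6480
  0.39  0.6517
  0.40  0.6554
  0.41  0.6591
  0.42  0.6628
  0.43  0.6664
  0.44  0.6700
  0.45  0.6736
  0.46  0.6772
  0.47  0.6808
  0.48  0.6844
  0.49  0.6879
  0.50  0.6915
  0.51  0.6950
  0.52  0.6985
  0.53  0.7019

$31.02

σ√T = 0.27·√0.75 = 0.2338
d₁ = [ln(230/220) + (0.055 + 0.27²/2)·0.75] / 0.2338 = [0.0445 + 0.0686] / 0.2338 = 0.4834 ≈ 0.48
d₂ = d₁ − σ√T = 0.4834 − 0.2338 = 0.2496 ≈ 0.25
exp(−rT) = exp(−0.055·0.75) = 0.9596
N(d₁) = N(0.48) = 0.6844;  N(d₂) = N(0.25) = 0.5987
C = 230·0.6844 − 220·0.9596·0.5987 = 157.4120 − 126.3928 = 31.0192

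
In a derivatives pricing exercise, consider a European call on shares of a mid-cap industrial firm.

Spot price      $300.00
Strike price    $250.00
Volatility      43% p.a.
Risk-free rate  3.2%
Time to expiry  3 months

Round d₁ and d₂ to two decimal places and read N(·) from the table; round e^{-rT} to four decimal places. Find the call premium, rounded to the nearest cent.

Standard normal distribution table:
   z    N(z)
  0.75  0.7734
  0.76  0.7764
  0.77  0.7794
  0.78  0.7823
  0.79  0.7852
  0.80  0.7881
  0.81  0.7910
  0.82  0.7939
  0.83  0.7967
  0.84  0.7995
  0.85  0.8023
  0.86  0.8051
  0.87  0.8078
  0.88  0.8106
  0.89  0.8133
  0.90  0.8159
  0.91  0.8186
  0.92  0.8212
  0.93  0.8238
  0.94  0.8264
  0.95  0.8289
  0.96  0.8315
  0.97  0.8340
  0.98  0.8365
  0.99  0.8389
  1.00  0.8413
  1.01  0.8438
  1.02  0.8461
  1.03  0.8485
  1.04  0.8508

σ√T = 0.43·√0.25 = 0.2150
ln(S/K) + (r + σ²/2)T = ln(300/250) + (0.032 + 0.43²/2)·0.25 = 0.1823 + 0.0311 = 0.2134
d₁ = 0.2134 / 0.2150 = 0.9927 which rounds to 0.99
d₂ = d₁ − σ√T = 0.9927 − 0.2150 = 0.7777 which rounds to 0.78
exp(−rT) = exp(−0.032·0.25) = 0.9920
C = 300·N(0.99) − 250·0.9920·N(0.78) = 300·0.8389 − 250·0.9920·0.7823 = 251.6700 − 194.0104 = 57.6596

$57.66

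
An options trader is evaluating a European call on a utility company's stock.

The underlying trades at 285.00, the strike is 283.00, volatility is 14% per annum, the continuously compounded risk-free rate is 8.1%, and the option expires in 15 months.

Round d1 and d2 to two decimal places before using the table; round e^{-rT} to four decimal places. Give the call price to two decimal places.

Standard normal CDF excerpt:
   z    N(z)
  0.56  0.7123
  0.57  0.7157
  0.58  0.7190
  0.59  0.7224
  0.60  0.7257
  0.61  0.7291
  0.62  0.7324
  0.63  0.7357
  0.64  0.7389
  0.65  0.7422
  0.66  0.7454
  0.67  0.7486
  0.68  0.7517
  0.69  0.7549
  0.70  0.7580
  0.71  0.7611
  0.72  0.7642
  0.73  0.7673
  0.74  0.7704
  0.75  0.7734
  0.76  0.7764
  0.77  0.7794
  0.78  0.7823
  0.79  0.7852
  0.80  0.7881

T = 1.25;  σ√T = 0.1565
d₁ = [ln(285/283) + (0.081 + 0.14²/2)·1.25] / 0.1565 = [0.0070 + 0.1135] / 0.1565 = 0.7701 → 0.77
d₂ = d₁ − σ√T = 0.7701 − 0.1565 = 0.6136 → 0.61
exp(−rT) = exp(−0.081·1.25) = 0.9037
C = 285·N(0.77) − 283·0.9037·N(0.61) = 285·0.7794 − 283·0.9037·0.7291 = 222.1290 − 186.4652 = 35.6638

35.66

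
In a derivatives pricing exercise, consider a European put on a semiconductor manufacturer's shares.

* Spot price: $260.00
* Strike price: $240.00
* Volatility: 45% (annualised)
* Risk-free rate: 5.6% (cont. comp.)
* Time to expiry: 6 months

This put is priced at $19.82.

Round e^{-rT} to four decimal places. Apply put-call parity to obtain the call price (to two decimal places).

exp(−rT) = exp(−0.056·0.5) = 0.9724
Put-call parity: C − P = S − K·e^(−rT) = 260 − 240·0.9724 = 260 − 233.3760 = 26.6240
C = P + (C − P) = 19.82 + (26.6240) = 46.4440

$46.44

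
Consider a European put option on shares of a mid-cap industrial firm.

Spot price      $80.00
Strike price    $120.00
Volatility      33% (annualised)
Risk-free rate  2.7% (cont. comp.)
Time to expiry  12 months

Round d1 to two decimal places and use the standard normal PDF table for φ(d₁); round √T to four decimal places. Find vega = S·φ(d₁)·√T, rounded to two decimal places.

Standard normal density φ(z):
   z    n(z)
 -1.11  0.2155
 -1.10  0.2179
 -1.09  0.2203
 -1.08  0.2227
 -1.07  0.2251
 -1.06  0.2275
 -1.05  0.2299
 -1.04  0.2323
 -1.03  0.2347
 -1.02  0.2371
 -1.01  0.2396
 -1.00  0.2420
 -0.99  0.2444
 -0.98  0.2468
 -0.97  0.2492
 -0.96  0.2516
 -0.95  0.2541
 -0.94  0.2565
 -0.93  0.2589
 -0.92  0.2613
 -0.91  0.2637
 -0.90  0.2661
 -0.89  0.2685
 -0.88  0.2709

19.74

σ√T = 0.33·√1 = 0.3300
ln(S/K) + (r + σ²/2)T = ln(80/120) + (0.027 + 0.33²/2)·1 = -0.4055 + 0.0815 = -0.3240
d₁ = -0.3240 / 0.3300 = -0.9819 ≈ -0.98
√T = √1 = 1.0000
φ(d₁) = φ(-0.98) = 0.2468
vega = S·φ(d₁)·√T = 80·0.2468·1.0000 = 19.7440
(Vega is the same for a European call and put with the same parameters.)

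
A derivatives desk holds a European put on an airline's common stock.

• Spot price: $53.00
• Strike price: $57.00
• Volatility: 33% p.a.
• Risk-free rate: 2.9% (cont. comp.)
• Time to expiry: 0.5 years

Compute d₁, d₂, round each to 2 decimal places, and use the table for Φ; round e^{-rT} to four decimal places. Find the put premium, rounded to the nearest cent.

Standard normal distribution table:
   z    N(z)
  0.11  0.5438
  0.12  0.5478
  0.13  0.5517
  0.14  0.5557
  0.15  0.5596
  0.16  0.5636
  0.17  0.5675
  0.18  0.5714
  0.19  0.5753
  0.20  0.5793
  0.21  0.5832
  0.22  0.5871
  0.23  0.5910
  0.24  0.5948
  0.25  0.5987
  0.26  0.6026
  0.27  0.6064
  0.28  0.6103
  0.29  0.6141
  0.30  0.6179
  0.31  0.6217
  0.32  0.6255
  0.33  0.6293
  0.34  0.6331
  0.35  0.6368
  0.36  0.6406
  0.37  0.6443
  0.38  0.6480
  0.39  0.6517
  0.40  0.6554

$6.96

σ√T = 0.33·√0.5 = 0.2333
d₁ = [ln(53/57) + (0.029 + ½·0.33²)·0.5] / (σ√T) = (-0.0728 + 0.0417) / 0.2333 = -0.1330 → -0.13
d₂ = -0.1330 − 0.2333 = -0.3663 → -0.37
exp(−rT) = exp(−0.029·0.5) = 0.9856
N(−d₂) = N(0.37) = 0.6443;  N(−d₁) = N(0.13) = 0.5517
P = 57·0.9856·0.6443 − 53·0.5517 = 36.1963 − 29.2401 = 6.9562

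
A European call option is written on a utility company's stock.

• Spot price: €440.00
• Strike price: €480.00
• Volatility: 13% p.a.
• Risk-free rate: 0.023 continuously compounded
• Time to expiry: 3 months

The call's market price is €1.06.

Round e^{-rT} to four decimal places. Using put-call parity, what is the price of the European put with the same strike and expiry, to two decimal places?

e^(−rT) = e^(−0.023·0.25) = 0.9943
Put-call parity: C − P = S − K·e^(−rT) = 440 − 480·0.9943 = 440 − 477.2640 = -37.2640
P = C − (C − P) = 1.06 − (-37.2640) = 38.3240

€38.32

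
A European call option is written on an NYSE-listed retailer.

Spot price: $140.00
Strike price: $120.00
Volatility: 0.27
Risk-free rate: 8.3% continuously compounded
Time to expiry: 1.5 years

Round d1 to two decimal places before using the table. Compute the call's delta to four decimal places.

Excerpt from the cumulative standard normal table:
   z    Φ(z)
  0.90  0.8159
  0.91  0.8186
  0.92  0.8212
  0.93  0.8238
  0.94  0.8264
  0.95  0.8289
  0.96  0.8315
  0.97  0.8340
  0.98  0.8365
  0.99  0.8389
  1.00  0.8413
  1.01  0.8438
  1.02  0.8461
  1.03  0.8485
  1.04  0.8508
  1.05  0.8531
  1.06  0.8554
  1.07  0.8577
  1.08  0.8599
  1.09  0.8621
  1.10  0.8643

σ√T = 0.27 × 1.2247 = 0.3307
d₁ = [ln(140/120) + (0.083 + 0.27²/2)·1.5] / 0.3307 = [0.1542 + 0.1792] / 0.3307 = 1.0080 which rounds to 1.01
N(d₁) = N(1.01) = 0.8438
Δ_call = N(d₁) = 0.8438

0.8438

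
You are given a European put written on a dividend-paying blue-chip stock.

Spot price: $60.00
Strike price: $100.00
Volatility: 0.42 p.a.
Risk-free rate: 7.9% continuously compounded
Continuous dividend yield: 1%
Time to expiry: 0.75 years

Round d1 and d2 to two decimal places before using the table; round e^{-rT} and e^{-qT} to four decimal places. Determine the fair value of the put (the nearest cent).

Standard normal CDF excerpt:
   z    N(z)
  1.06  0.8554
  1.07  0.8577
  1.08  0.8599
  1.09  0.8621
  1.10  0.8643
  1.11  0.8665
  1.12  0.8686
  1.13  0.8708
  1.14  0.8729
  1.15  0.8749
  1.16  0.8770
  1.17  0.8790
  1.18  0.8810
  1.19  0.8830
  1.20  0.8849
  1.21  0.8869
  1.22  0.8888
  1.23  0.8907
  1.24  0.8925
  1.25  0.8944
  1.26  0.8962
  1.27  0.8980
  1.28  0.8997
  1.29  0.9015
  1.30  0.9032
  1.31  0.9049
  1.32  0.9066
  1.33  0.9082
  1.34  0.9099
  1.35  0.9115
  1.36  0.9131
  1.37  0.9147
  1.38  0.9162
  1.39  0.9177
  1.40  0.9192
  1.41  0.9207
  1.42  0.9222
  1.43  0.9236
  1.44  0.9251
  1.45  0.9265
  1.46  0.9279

$35.98

σ√T = 0.42 × 0.8660 = 0.3637
ln(S/K) + (r − q + σ²/2)T = ln(60/100) + (0.079 − 0.01 + 0.42²/2)·0.75 = -0.5108 + 0.1179 = -0.3929
d₁ = -0.3929 / 0.3637 = -1.0803 ⇒ -1.08
d₂ = d₁ − σ√T = -1.0803 − 0.3637 = -1.4440 ⇒ -1.44
e^(−qT) = e^(−0.01·0.75) = 0.9925;  e^(−rT) = e^(−0.079·0.75) = 0.9425
N(−d₂) = N(1.44) = 0.9251;  N(−d₁) = N(1.08) = 0.8599
P = 100·0.9425·0.9251 − 60·0.9925·0.8599 = 87.1907 − 51.2070 = 35.9836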